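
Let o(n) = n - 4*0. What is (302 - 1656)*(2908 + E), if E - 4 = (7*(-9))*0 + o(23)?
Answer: -3973990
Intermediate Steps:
o(n) = n (o(n) = n + 0 = n)
E = 27 (E = 4 + ((7*(-9))*0 + 23) = 4 + (-63*0 + 23) = 4 + (0 + 23) = 4 + 23 = 27)
(302 - 1656)*(2908 + E) = (302 - 1656)*(2908 + 27) = -1354*2935 = -3973990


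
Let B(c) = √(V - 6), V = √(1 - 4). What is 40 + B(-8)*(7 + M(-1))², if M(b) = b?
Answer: 40 + 36*√(-6 + I*√3) ≈ 52.6 + 89.077*I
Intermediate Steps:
V = I*√3 (V = √(-3) = I*√3 ≈ 1.732*I)
B(c) = √(-6 + I*√3) (B(c) = √(I*√3 - 6) = √(-6 + I*√3))
40 + B(-8)*(7 + M(-1))² = 40 + √(-6 + I*√3)*(7 - 1)² = 40 + √(-6 + I*√3)*6² = 40 + √(-6 + I*√3)*36 = 40 + 36*√(-6 + I*√3)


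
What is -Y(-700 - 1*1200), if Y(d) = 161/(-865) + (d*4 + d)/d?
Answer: -4164/865 ≈ -4.8139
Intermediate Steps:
Y(d) = 4164/865 (Y(d) = 161*(-1/865) + (4*d + d)/d = -161/865 + (5*d)/d = -161/865 + 5 = 4164/865)
-Y(-700 - 1*1200) = -1*4164/865 = -4164/865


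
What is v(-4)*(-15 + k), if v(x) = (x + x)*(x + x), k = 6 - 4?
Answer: -832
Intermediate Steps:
k = 2
v(x) = 4*x**2 (v(x) = (2*x)*(2*x) = 4*x**2)
v(-4)*(-15 + k) = (4*(-4)**2)*(-15 + 2) = (4*16)*(-13) = 64*(-13) = -832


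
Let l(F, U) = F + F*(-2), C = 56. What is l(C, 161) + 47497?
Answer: 47441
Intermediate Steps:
l(F, U) = -F (l(F, U) = F - 2*F = -F)
l(C, 161) + 47497 = -1*56 + 47497 = -56 + 47497 = 47441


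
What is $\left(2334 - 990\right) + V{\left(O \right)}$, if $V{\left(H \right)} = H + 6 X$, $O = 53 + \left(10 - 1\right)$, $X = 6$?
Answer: $1442$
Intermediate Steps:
$O = 62$ ($O = 53 + 9 = 62$)
$V{\left(H \right)} = 36 + H$ ($V{\left(H \right)} = H + 6 \cdot 6 = H + 36 = 36 + H$)
$\left(2334 - 990\right) + V{\left(O \right)} = \left(2334 - 990\right) + \left(36 + 62\right) = 1344 + 98 = 1442$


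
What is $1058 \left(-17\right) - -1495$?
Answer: $-16491$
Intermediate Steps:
$1058 \left(-17\right) - -1495 = -17986 + 1495 = -16491$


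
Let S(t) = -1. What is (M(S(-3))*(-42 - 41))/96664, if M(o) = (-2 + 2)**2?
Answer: 0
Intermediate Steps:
M(o) = 0 (M(o) = 0**2 = 0)
(M(S(-3))*(-42 - 41))/96664 = (0*(-42 - 41))/96664 = (0*(-83))*(1/96664) = 0*(1/96664) = 0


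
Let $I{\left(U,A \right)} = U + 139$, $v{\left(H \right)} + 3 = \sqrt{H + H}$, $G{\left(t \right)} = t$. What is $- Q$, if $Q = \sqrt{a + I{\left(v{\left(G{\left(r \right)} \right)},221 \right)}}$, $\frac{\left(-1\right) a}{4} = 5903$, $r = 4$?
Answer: $- i \sqrt{23476 - 2 \sqrt{2}} \approx - 153.21 i$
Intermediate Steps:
$v{\left(H \right)} = -3 + \sqrt{2} \sqrt{H}$ ($v{\left(H \right)} = -3 + \sqrt{H + H} = -3 + \sqrt{2 H} = -3 + \sqrt{2} \sqrt{H}$)
$I{\left(U,A \right)} = 139 + U$
$a = -23612$ ($a = \left(-4\right) 5903 = -23612$)
$Q = \sqrt{-23476 + 2 \sqrt{2}}$ ($Q = \sqrt{-23612 + \left(139 - \left(3 - \sqrt{2} \sqrt{4}\right)\right)} = \sqrt{-23612 + \left(139 - \left(3 - \sqrt{2} \cdot 2\right)\right)} = \sqrt{-23612 + \left(139 - \left(3 - 2 \sqrt{2}\right)\right)} = \sqrt{-23612 + \left(136 + 2 \sqrt{2}\right)} = \sqrt{-23476 + 2 \sqrt{2}} \approx 153.21 i$)
$- Q = - \sqrt{-23476 + 2 \sqrt{2}}$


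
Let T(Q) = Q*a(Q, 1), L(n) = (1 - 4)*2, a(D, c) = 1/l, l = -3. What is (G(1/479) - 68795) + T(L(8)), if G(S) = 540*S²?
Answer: -15783934173/229441 ≈ -68793.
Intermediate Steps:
a(D, c) = -⅓ (a(D, c) = 1/(-3) = -⅓)
L(n) = -6 (L(n) = -3*2 = -6)
T(Q) = -Q/3 (T(Q) = Q*(-⅓) = -Q/3)
(G(1/479) - 68795) + T(L(8)) = (540*(1/479)² - 68795) - ⅓*(-6) = (540*(1/479)² - 68795) + 2 = (540*(1/229441) - 68795) + 2 = (540/229441 - 68795) + 2 = -15784393055/229441 + 2 = -15783934173/229441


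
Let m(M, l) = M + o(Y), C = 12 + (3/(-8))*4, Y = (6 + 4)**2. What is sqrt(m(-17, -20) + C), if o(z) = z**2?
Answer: sqrt(39974)/2 ≈ 99.968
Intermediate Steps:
Y = 100 (Y = 10**2 = 100)
C = 21/2 (C = 12 + (3*(-1/8))*4 = 12 - 3/8*4 = 12 - 3/2 = 21/2 ≈ 10.500)
m(M, l) = 10000 + M (m(M, l) = M + 100**2 = M + 10000 = 10000 + M)
sqrt(m(-17, -20) + C) = sqrt((10000 - 17) + 21/2) = sqrt(9983 + 21/2) = sqrt(19987/2) = sqrt(39974)/2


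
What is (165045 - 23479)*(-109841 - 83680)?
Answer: -27395993886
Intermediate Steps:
(165045 - 23479)*(-109841 - 83680) = 141566*(-193521) = -27395993886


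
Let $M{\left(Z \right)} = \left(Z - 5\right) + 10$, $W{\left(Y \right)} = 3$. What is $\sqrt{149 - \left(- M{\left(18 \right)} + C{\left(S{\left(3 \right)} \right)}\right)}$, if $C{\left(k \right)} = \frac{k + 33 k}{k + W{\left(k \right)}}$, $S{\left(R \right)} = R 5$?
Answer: $\frac{\sqrt{1293}}{3} \approx 11.986$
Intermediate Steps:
$S{\left(R \right)} = 5 R$
$C{\left(k \right)} = \frac{34 k}{3 + k}$ ($C{\left(k \right)} = \frac{k + 33 k}{k + 3} = \frac{34 k}{3 + k}$)
$M{\left(Z \right)} = 5 + Z$ ($M{\left(Z \right)} = \left(-5 + Z\right) + 10 = 5 + Z$)
$\sqrt{149 - \left(- M{\left(18 \right)} + C{\left(S{\left(3 \right)} \right)}\right)} = \sqrt{149 + \left(\left(5 + 18\right) - \frac{34 \cdot 5 \cdot 3}{3 + 5 \cdot 3}\right)} = \sqrt{149 + \left(23 - 34 \cdot 15 \frac{1}{3 + 15}\right)} = \sqrt{149 + \left(23 - 34 \cdot 15 \cdot \frac{1}{18}\right)} = \sqrt{149 + \left(23 - \frac{85}{3}\right)} = \sqrt{149 - \frac{16}{3}} = \sqrt{\frac{431}{3}} = \frac{\sqrt{1293}}{3}$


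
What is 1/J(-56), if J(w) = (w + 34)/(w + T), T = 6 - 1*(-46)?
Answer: 2/11 ≈ 0.18182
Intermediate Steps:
T = 52 (T = 6 + 46 = 52)
J(w) = (34 + w)/(52 + w) (J(w) = (w + 34)/(w + 52) = (34 + w)/(52 + w))
1/J(-56) = 1/((34 - 56)/(52 - 56)) = 1/(-22/(-4)) = 1/(-1/4*(-22)) = 1/(11/2) = 2/11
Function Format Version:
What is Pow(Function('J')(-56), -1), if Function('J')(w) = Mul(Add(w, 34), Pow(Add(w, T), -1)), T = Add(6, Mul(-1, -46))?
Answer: Rational(2, 11) ≈ 0.18182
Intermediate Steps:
T = 52 (T = Add(6, 46) = 52)
Function('J')(w) = Mul(Pow(Add(52, w), -1), Add(34, w)) (Function('J')(w) = Mul(Add(w, 34), Pow(Add(w, 52), -1)) = Mul(Add(34, w), Pow(Add(52, w), -1)) = Mul(Pow(Add(52, w), -1), Add(34, w)))
Pow(Function('J')(-56), -1) = Pow(Mul(Pow(Add(52, -56), -1), Add(34, -56)), -1) = Pow(Mul(Pow(-4, -1), -22), -1) = Pow(Mul(Rational(-1, 4), -22), -1) = Pow(Rational(11, 2), -1) = Rational(2, 11)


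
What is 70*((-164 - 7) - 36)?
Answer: -14490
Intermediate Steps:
70*((-164 - 7) - 36) = 70*(-171 - 36) = 70*(-207) = -14490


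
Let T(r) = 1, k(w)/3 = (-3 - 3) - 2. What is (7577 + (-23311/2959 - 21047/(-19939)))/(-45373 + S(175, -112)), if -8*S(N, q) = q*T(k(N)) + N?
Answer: -3573093592968/21419591839547 ≈ -0.16681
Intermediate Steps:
k(w) = -24 (k(w) = 3*((-3 - 3) - 2) = 3*(-6 - 2) = 3*(-8) = -24)
S(N, q) = -N/8 - q/8 (S(N, q) = -(q*1 + N)/8 = -(q + N)/8 = -(N + q)/8 = -N/8 - q/8)
(7577 + (-23311/2959 - 21047/(-19939)))/(-45373 + S(175, -112)) = (7577 + (-23311/2959 - 21047/(-19939)))/(-45373 + (-⅛*175 - ⅛*(-112))) = (7577 + (-23311*1/2959 - 21047*(-1/19939)))/(-45373 + (-175/8 + 14)) = (7577 + (-23311/2959 + 21047/19939))/(-45373 - 63/8) = (7577 - 402519956/58999501)/(-363047/8) = (446636699121/58999501)*(-8/363047) = -3573093592968/21419591839547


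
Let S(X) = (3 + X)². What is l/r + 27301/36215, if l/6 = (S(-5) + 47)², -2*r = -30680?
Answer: 98396863/55553810 ≈ 1.7712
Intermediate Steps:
r = 15340 (r = -½*(-30680) = 15340)
l = 15606 (l = 6*((3 - 5)² + 47)² = 6*((-2)² + 47)² = 6*(4 + 47)² = 6*51² = 6*2601 = 15606)
l/r + 27301/36215 = 15606/15340 + 27301/36215 = 15606*(1/15340) + 27301*(1/36215) = 7803/7670 + 27301/36215 = 98396863/55553810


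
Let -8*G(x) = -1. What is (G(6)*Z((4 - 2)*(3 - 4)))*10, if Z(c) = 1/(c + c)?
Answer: -5/16 ≈ -0.31250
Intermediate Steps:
G(x) = 1/8 (G(x) = -1/8*(-1) = 1/8)
Z(c) = 1/(2*c)
(G(6)*Z((4 - 2)*(3 - 4)))*10 = ((1/(2*(((4 - 2)*(3 - 4)))))/8)*10 = ((1/(2*((2*(-1)))))/8)*10 = (((1/2)/(-2))/8)*10 = (((1/2)*(-1/2))/8)*10 = ((1/8)*(-1/4))*10 = -1/32*10 = -5/16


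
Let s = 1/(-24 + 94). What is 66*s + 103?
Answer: 3638/35 ≈ 103.94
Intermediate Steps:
s = 1/70 ≈ 0.014286
66*s + 103 = 66*(1/70) + 103 = 33/35 + 103 = 3638/35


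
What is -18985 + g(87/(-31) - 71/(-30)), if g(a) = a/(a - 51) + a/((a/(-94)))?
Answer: -912719872/47839 ≈ -19079.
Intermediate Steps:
g(a) = -94 + a/(-51 + a) (g(a) = a/(-51 + a) + a/((a*(-1/94))) = a/(-51 + a) + a/((-a/94)) = a/(-51 + a) + a*(-94/a) = a/(-51 + a) - 94 = -94 + a/(-51 + a))
-18985 + g(87/(-31) - 71/(-30)) = -18985 + 3*(1598 - 31*(87/(-31) - 71/(-30)))/(-51 + (87/(-31) - 71/(-30))) = -18985 + 3*(1598 - 31*(87*(-1/31) - 71*(-1/30)))/(-51 + (87*(-1/31) - 71*(-1/30))) = -18985 + 3*(1598 - 31*(-87/31 + 71/30))/(-51 + (-87/31 + 71/30)) = -18985 + 3*(1598 - 31*(-409/930))/(-51 - 409/930) = -18985 + 3*(1598 + 409/30)/(-47839/930) = -18985 + 3*(-930/47839)*(48349/30) = -18985 - 4496457/47839 = -912719872/47839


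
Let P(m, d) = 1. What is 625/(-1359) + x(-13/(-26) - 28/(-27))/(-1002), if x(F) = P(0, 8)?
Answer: -209203/453906 ≈ -0.46090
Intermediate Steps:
x(F) = 1
625/(-1359) + x(-13/(-26) - 28/(-27))/(-1002) = 625/(-1359) + 1/(-1002) = 625*(-1/1359) + 1*(-1/1002) = -625/1359 - 1/1002 = -209203/453906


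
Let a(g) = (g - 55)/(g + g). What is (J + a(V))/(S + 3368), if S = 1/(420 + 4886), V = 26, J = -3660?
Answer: -504995897/464635834 ≈ -1.0869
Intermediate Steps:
a(g) = (-55 + g)/(2*g) (a(g) = (-55 + g)/((2*g)) = (-55 + g)*(1/(2*g)) = (-55 + g)/(2*g))
S = 1/5306 ≈ 0.00018847
(J + a(V))/(S + 3368) = (-3660 + (½)*(-55 + 26)/26)/(1/5306 + 3368) = (-3660 + (½)*(1/26)*(-29))/(17870609/5306) = (-3660 - 29/52)*(5306/17870609) = -190349/52*5306/17870609 = -504995897/464635834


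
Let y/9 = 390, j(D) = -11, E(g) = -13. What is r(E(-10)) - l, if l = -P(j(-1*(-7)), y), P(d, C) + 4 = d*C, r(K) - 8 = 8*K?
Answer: -38710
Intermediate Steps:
y = 3510 (y = 9*390 = 3510)
r(K) = 8 + 8*K
P(d, C) = -4 + C*d (P(d, C) = -4 + d*C = -4 + C*d)
l = 38614 (l = -(-4 + 3510*(-11)) = -(-4 - 38610) = -1*(-38614) = 38614)
r(E(-10)) - l = (8 + 8*(-13)) - 1*38614 = (8 - 104) - 38614 = -96 - 38614 = -38710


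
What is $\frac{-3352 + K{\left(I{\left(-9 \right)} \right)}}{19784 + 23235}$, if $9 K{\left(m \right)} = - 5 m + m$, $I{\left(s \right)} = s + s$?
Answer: $- \frac{3344}{43019} \approx -0.077733$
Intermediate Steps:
$I{\left(s \right)} = 2 s$
$K{\left(m \right)} = - \frac{4 m}{9}$ ($K{\left(m \right)} = \frac{- 5 m + m}{9} = \frac{\left(-4\right) m}{9} = - \frac{4 m}{9}$)
$\frac{-3352 + K{\left(I{\left(-9 \right)} \right)}}{19784 + 23235} = \frac{-3352 - \frac{4 \cdot 2 \left(-9\right)}{9}}{19784 + 23235} = \frac{-3352 - -8}{43019} = \left(-3352 + 8\right) \frac{1}{43019} = \left(-3344\right) \frac{1}{43019} = - \frac{3344}{43019}$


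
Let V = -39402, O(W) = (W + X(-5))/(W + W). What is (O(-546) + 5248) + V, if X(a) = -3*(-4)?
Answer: -6215939/182 ≈ -34154.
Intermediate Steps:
X(a) = 12
O(W) = (12 + W)/(2*W) (O(W) = (W + 12)/(W + W) = (12 + W)/((2*W)) = (12 + W)*(1/(2*W)) = (12 + W)/(2*W))
(O(-546) + 5248) + V = ((½)*(12 - 546)/(-546) + 5248) - 39402 = ((½)*(-1/546)*(-534) + 5248) - 39402 = (89/182 + 5248) - 39402 = 955225/182 - 39402 = -6215939/182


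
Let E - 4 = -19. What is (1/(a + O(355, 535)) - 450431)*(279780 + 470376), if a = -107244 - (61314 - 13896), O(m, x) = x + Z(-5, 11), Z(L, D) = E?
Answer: -26041791267270834/77071 ≈ -3.3789e+11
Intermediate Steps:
E = -15 (E = 4 - 19 = -15)
Z(L, D) = -15
O(m, x) = -15 + x (O(m, x) = x - 15 = -15 + x)
a = -154662 (a = -107244 - 1*47418 = -107244 - 47418 = -154662)
(1/(a + O(355, 535)) - 450431)*(279780 + 470376) = (1/(-154662 + (-15 + 535)) - 450431)*(279780 + 470376) = (1/(-154662 + 520) - 450431)*750156 = (1/(-154142) - 450431)*750156 = (-1/154142 - 450431)*750156 = -69430335203/154142*750156 = -26041791267270834/77071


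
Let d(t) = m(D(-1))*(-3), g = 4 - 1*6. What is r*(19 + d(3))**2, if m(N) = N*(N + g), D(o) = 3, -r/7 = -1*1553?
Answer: 1087100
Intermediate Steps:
g = -2 (g = 4 - 6 = -2)
r = 10871 (r = -(-7)*1553 = -7*(-1553) = 10871)
m(N) = N*(-2 + N) (m(N) = N*(N - 2) = N*(-2 + N))
d(t) = -9 (d(t) = (3*(-2 + 3))*(-3) = (3*1)*(-3) = 3*(-3) = -9)
r*(19 + d(3))**2 = 10871*(19 - 9)**2 = 10871*10**2 = 10871*100 = 1087100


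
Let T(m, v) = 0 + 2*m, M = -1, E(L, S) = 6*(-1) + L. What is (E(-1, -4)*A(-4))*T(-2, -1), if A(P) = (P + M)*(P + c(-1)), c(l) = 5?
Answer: -140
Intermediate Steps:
E(L, S) = -6 + L
T(m, v) = 2*m
A(P) = (-1 + P)*(5 + P) (A(P) = (P - 1)*(P + 5) = (-1 + P)*(5 + P))
(E(-1, -4)*A(-4))*T(-2, -1) = ((-6 - 1)*(-5 + (-4)**2 + 4*(-4)))*(2*(-2)) = -7*(-5 + 16 - 16)*(-4) = -7*(-5)*(-4) = 35*(-4) = -140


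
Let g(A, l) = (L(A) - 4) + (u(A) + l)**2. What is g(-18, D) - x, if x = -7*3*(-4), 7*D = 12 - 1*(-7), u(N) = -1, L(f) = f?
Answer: -5050/49 ≈ -103.06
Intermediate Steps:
D = 19/7 (D = (12 - 1*(-7))/7 = (12 + 7)/7 = (1/7)*19 = 19/7 ≈ 2.7143)
g(A, l) = -4 + A + (-1 + l)**2 (g(A, l) = (A - 4) + (-1 + l)**2 = (-4 + A) + (-1 + l)**2 = -4 + A + (-1 + l)**2)
x = 84 (x = -21*(-4) = 84)
g(-18, D) - x = (-4 - 18 + (-1 + 19/7)**2) - 1*84 = (-4 - 18 + (12/7)**2) - 84 = (-4 - 18 + 144/49) - 84 = -934/49 - 84 = -5050/49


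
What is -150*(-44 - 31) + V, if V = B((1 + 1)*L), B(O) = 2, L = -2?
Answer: 11252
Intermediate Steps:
V = 2
-150*(-44 - 31) + V = -150*(-44 - 31) + 2 = -150*(-75) + 2 = 11250 + 2 = 11252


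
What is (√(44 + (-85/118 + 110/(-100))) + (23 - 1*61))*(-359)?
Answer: 13642 - 359*√3670685/295 ≈ 11310.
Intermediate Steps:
(√(44 + (-85/118 + 110/(-100))) + (23 - 1*61))*(-359) = (√(44 + (-85*1/118 + 110*(-1/100))) + (23 - 61))*(-359) = (√(44 + (-85/118 - 11/10)) - 38)*(-359) = (√(44 - 537/295) - 38)*(-359) = (√(12443/295) - 38)*(-359) = (√3670685/295 - 38)*(-359) = (-38 + √3670685/295)*(-359) = 13642 - 359*√3670685/295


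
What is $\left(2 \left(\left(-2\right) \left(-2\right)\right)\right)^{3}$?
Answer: $512$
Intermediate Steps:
$\left(2 \left(\left(-2\right) \left(-2\right)\right)\right)^{3} = \left(2 \cdot 4\right)^{3} = 8^{3} = 512$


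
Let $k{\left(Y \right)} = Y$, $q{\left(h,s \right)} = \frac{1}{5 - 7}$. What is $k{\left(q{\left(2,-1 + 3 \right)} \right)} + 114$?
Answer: $\frac{227}{2} \approx 113.5$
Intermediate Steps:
$q{\left(h,s \right)} = - \frac{1}{2}$ ($q{\left(h,s \right)} = \frac{1}{-2} = - \frac{1}{2}$)
$k{\left(q{\left(2,-1 + 3 \right)} \right)} + 114 = - \frac{1}{2} + 114 = \frac{227}{2}$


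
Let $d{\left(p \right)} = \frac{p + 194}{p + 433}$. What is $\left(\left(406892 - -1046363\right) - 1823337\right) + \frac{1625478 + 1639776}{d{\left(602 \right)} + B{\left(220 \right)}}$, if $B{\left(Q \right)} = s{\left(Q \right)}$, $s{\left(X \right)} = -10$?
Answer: $- \frac{3457650659}{4777} \approx -7.2381 \cdot 10^{5}$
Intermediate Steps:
$d{\left(p \right)} = \frac{194 + p}{433 + p}$
$B{\left(Q \right)} = -10$
$\left(\left(406892 - -1046363\right) - 1823337\right) + \frac{1625478 + 1639776}{d{\left(602 \right)} + B{\left(220 \right)}} = \left(\left(406892 - -1046363\right) - 1823337\right) + \frac{1625478 + 1639776}{\frac{194 + 602}{433 + 602} - 10} = \left(\left(406892 + 1046363\right) - 1823337\right) + \frac{3265254}{\frac{1}{1035} \cdot 796 - 10} = \left(1453255 - 1823337\right) + \frac{3265254}{\frac{1}{1035} \cdot 796 - 10} = -370082 + \frac{3265254}{\frac{796}{1035} - 10} = -370082 + \frac{3265254}{- \frac{9554}{1035}} = -370082 + 3265254 \left(- \frac{1035}{9554}\right) = -370082 - \frac{1689768945}{4777} = - \frac{3457650659}{4777}$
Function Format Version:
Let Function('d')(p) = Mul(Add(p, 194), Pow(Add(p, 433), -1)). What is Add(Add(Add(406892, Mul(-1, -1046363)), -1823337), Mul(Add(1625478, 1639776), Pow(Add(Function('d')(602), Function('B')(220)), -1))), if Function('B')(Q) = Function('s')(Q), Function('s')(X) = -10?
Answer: Rational(-3457650659, 4777) ≈ -7.2381e+5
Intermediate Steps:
Function('d')(p) = Mul(Pow(Add(433, p), -1), Add(194, p)) (Function('d')(p) = Mul(Add(194, p), Pow(Add(433, p), -1)) = Mul(Pow(Add(433, p), -1), Add(194, p)))
Function('B')(Q) = -10
Add(Add(Add(406892, Mul(-1, -1046363)), -1823337), Mul(Add(1625478, 1639776), Pow(Add(Function('d')(602), Function('B')(220)), -1))) = Add(Add(Add(406892, Mul(-1, -1046363)), -1823337), Mul(Add(1625478, 1639776), Pow(Add(Mul(Pow(Add(433, 602), -1), Add(194, 602)), -10), -1))) = Add(Add(Add(406892, 1046363), -1823337), Mul(3265254, Pow(Add(Mul(Pow(1035, -1), 796), -10), -1))) = Add(Add(1453255, -1823337), Mul(3265254, Pow(Add(Mul(Rational(1, 1035), 796), -10), -1))) = Add(-370082, Mul(3265254, Pow(Add(Rational(796, 1035), -10), -1))) = Add(-370082, Mul(3265254, Pow(Rational(-9554, 1035), -1))) = Add(-370082, Mul(3265254, Rational(-1035, 9554))) = Add(-370082, Rational(-1689768945, 4777)) = Rational(-3457650659, 4777)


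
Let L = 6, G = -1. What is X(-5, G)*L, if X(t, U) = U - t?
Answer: 24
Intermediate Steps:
X(-5, G)*L = (-1 - 1*(-5))*6 = (-1 + 5)*6 = 4*6 = 24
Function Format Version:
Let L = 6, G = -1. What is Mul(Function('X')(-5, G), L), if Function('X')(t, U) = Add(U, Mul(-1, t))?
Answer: 24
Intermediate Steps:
Mul(Function('X')(-5, G), L) = Mul(Add(-1, Mul(-1, -5)), 6) = Mul(Add(-1, 5), 6) = Mul(4, 6) = 24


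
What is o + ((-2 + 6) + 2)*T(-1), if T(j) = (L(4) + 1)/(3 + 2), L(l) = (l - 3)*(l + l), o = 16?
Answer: 134/5 ≈ 26.800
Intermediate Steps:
L(l) = 2*l*(-3 + l) (L(l) = (-3 + l)*(2*l) = 2*l*(-3 + l))
T(j) = 9/5 (T(j) = (2*4*(-3 + 4) + 1)/(3 + 2) = (2*4*1 + 1)/5 = (8 + 1)*(⅕) = 9*(⅕) = 9/5)
o + ((-2 + 6) + 2)*T(-1) = 16 + ((-2 + 6) + 2)*(9/5) = 16 + (4 + 2)*(9/5) = 16 + 6*(9/5) = 16 + 54/5 = 134/5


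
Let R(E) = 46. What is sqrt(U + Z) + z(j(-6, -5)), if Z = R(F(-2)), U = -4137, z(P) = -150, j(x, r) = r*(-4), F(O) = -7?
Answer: -150 + I*sqrt(4091) ≈ -150.0 + 63.961*I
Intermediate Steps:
j(x, r) = -4*r
Z = 46
sqrt(U + Z) + z(j(-6, -5)) = sqrt(-4137 + 46) - 150 = sqrt(-4091) - 150 = I*sqrt(4091) - 150 = -150 + I*sqrt(4091)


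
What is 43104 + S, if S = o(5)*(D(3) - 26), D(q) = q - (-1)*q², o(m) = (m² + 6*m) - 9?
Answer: 42460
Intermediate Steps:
o(m) = -9 + m² + 6*m
D(q) = q + q²
S = -644 (S = (-9 + 5² + 6*5)*(3*(1 + 3) - 26) = (-9 + 25 + 30)*(3*4 - 26) = 46*(12 - 26) = 46*(-14) = -644)
43104 + S = 43104 - 644 = 42460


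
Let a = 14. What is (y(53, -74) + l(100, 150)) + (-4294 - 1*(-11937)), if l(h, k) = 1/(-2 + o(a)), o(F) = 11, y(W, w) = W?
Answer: 69265/9 ≈ 7696.1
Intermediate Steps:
l(h, k) = 1/9 (l(h, k) = 1/(-2 + 11) = 1/9)
(y(53, -74) + l(100, 150)) + (-4294 - 1*(-11937)) = (53 + 1/9) + (-4294 - 1*(-11937)) = 478/9 + (-4294 + 11937) = 478/9 + 7643 = 69265/9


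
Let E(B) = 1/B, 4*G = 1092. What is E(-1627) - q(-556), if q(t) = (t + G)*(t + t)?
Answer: -512010393/1627 ≈ -3.1470e+5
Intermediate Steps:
G = 273 (G = (1/4)*1092 = 273)
q(t) = 2*t*(273 + t) (q(t) = (t + 273)*(t + t) = (273 + t)*(2*t) = 2*t*(273 + t))
E(-1627) - q(-556) = 1/(-1627) - 2*(-556)*(273 - 556) = -1/1627 - 2*(-556)*(-283) = -1/1627 - 1*314696 = -1/1627 - 314696 = -512010393/1627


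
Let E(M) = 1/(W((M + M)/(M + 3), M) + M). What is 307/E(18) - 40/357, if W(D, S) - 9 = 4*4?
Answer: 4712717/357 ≈ 13201.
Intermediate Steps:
W(D, S) = 25 (W(D, S) = 9 + 4*4 = 9 + 16 = 25)
E(M) = 1/(25 + M)
307/E(18) - 40/357 = 307/(1/(25 + 18)) - 40/357 = 307/(1/43) - 40*1/357 = 307/(1/43) - 40/357 = 307*43 - 40/357 = 13201 - 40/357 = 4712717/357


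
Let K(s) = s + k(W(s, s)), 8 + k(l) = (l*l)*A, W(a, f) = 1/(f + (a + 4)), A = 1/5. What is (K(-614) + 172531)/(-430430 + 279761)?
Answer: -1287749689921/1128643398720 ≈ -1.1410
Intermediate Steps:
A = 1/5 ≈ 0.20000
W(a, f) = 1/(4 + a + f) (W(a, f) = 1/(f + (4 + a)) = 1/(4 + a + f))
k(l) = -8 + l**2/5 (k(l) = -8 + (l*l)*(1/5) = -8 + l**2*(1/5) = -8 + l**2/5)
K(s) = -8 + s + 1/(5*(4 + 2*s)**2) (K(s) = s + (-8 + (1/(4 + s + s))**2/5) = s + (-8 + (1/(4 + 2*s))**2/5) = s + (-8 + 1/(5*(4 + 2*s)**2)) = -8 + s + 1/(5*(4 + 2*s)**2))
(K(-614) + 172531)/(-430430 + 279761) = ((-8 - 614 + 1/(20*(2 - 614)**2)) + 172531)/(-430430 + 279761) = ((-8 - 614 + (1/20)/(-612)**2) + 172531)/(-150669) = ((-8 - 614 + (1/20)*(1/374544)) + 172531)*(-1/150669) = ((-8 - 614 + 1/7490880) + 172531)*(-1/150669) = (-4659327359/7490880 + 172531)*(-1/150669) = (1287749689921/7490880)*(-1/150669) = -1287749689921/1128643398720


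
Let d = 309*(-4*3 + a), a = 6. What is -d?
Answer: 1854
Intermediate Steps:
d = -1854 (d = 309*(-4*3 + 6) = 309*(-12 + 6) = 309*(-6) = -1854)
-d = -1*(-1854) = 1854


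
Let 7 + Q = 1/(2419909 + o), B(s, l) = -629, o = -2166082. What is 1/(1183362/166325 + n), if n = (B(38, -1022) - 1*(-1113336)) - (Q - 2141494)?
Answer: 42217775775/137385724038271249 ≈ 3.0729e-7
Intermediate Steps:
Q = -1776788/253827 (Q = -7 + 1/(2419909 - 2166082) = -7 + 1/253827 = -1776788/253827 ≈ -7.0000)
n = 826005854015/253827 (n = (-629 - 1*(-1113336)) - (-1776788/253827 - 2141494) = (-629 + 1113336) - 1*(-543570774326/253827) = 1112707 + 543570774326/253827 = 826005854015/253827 ≈ 3.2542e+6)
1/(1183362/166325 + n) = 1/(1183362/166325 + 826005854015/253827) = 1/(137385724038271249/42217775775) = 42217775775/137385724038271249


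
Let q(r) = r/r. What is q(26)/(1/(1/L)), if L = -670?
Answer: -1/670 ≈ -0.0014925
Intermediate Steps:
q(r) = 1
q(26)/(1/(1/L)) = 1/1/(1/(-670)) = 1/1/(-1/670) = 1/(-670) = 1*(-1/670) = -1/670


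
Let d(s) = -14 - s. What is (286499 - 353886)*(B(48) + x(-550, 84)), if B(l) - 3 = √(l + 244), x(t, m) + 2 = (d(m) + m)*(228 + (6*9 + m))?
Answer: 345223601 - 134774*√73 ≈ 3.4407e+8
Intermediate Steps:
x(t, m) = -3950 - 14*m (x(t, m) = -2 + ((-14 - m) + m)*(228 + (6*9 + m)) = -2 - 14*(228 + (54 + m)) = -2 - 14*(282 + m) = -2 + (-3948 - 14*m) = -3950 - 14*m)
B(l) = 3 + √(244 + l) (B(l) = 3 + √(l + 244) = 3 + √(244 + l))
(286499 - 353886)*(B(48) + x(-550, 84)) = (286499 - 353886)*((3 + √(244 + 48)) + (-3950 - 14*84)) = -67387*((3 + √292) + (-3950 - 1176)) = -67387*((3 + 2*√73) - 5126) = -67387*(-5123 + 2*√73) = 345223601 - 134774*√73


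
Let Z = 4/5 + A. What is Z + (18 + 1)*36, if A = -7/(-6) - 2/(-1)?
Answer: 20639/30 ≈ 687.97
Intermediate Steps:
A = 19/6 (A = -7*(-1/6) - 2*(-1) = 7/6 + 2 = 19/6 ≈ 3.1667)
Z = 119/30 (Z = 4/5 + 19/6 = 119/30 ≈ 3.9667)
Z + (18 + 1)*36 = 119/30 + (18 + 1)*36 = 119/30 + 19*36 = 119/30 + 684 = 20639/30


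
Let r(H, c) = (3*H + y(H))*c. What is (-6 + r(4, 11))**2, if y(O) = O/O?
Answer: 18769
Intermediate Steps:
y(O) = 1
r(H, c) = c*(1 + 3*H) (r(H, c) = (3*H + 1)*c = (1 + 3*H)*c = c*(1 + 3*H))
(-6 + r(4, 11))**2 = (-6 + 11*(1 + 3*4))**2 = (-6 + 11*(1 + 12))**2 = (-6 + 11*13)**2 = (-6 + 143)**2 = 137**2 = 18769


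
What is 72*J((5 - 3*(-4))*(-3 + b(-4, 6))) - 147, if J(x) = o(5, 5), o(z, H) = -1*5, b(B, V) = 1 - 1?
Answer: -507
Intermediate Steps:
b(B, V) = 0
o(z, H) = -5
J(x) = -5
72*J((5 - 3*(-4))*(-3 + b(-4, 6))) - 147 = 72*(-5) - 147 = -360 - 147 = -507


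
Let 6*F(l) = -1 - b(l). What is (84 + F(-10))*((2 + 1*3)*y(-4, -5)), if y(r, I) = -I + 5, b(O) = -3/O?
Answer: 25135/6 ≈ 4189.2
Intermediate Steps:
F(l) = -1/6 + 1/(2*l) (F(l) = (-1 - (-3)/l)/6 = (-1 + 3/l)/6 = -1/6 + 1/(2*l))
y(r, I) = 5 - I
(84 + F(-10))*((2 + 1*3)*y(-4, -5)) = (84 + (1/6)*(3 - 1*(-10))/(-10))*((2 + 1*3)*(5 - 1*(-5))) = (84 + (1/6)*(-1/10)*(3 + 10))*((2 + 3)*(5 + 5)) = (84 + (1/6)*(-1/10)*13)*(5*10) = (84 - 13/60)*50 = (5027/60)*50 = 25135/6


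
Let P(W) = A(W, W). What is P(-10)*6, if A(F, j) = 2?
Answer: 12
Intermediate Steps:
P(W) = 2
P(-10)*6 = 2*6 = 12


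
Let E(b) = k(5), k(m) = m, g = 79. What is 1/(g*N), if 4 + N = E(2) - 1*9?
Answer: -1/632 ≈ -0.0015823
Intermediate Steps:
E(b) = 5
N = -8 (N = -4 + (5 - 1*9) = -4 + (5 - 9) = -4 - 4 = -8)
1/(g*N) = 1/(79*(-8)) = 1/(-632) = -1/632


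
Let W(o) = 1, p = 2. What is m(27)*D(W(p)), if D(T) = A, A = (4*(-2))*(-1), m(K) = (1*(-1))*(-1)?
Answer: 8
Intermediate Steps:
m(K) = 1 (m(K) = -1*(-1) = 1)
A = 8 (A = -8*(-1) = 8)
D(T) = 8
m(27)*D(W(p)) = 1*8 = 8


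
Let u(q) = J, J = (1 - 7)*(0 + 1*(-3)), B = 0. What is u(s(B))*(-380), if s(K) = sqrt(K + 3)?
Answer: -6840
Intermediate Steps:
s(K) = sqrt(3 + K)
J = 18 (J = -6*(0 - 3) = -6*(-3) = 18)
u(q) = 18
u(s(B))*(-380) = 18*(-380) = -6840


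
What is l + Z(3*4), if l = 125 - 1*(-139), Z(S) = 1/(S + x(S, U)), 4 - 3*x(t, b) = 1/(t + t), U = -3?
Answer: 253248/959 ≈ 264.08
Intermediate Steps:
x(t, b) = 4/3 - 1/(6*t) (x(t, b) = 4/3 - 1/(3*(t + t)) = 4/3 - 1/(2*t)/3 = 4/3 - 1/(6*t))
Z(S) = 1/(S + (-1 + 8*S)/(6*S))
l = 264 (l = 125 + 139 = 264)
l + Z(3*4) = 264 + 6*(3*4)/(-1 + 6*(3*4)² + 8*(3*4)) = 264 + 6*12/(-1 + 6*12² + 8*12) = 264 + 6*12/(-1 + 6*144 + 96) = 264 + 6*12/(-1 + 864 + 96) = 264 + 6*12/959 = 264 + 6*12*(1/959) = 264 + 72/959 = 253248/959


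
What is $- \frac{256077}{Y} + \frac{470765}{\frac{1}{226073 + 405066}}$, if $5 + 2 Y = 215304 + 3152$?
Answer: $\frac{21635252425589977}{72817} \approx 2.9712 \cdot 10^{11}$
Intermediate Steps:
$Y = \frac{218451}{2}$ ($Y = - \frac{5}{2} + \frac{215304 + 3152}{2} = - \frac{5}{2} + \frac{1}{2} \cdot 218456 = - \frac{5}{2} + 109228 = \frac{218451}{2} \approx 1.0923 \cdot 10^{5}$)
$- \frac{256077}{Y} + \frac{470765}{\frac{1}{226073 + 405066}} = - \frac{256077}{\frac{218451}{2}} + \frac{470765}{\frac{1}{226073 + 405066}} = \left(-256077\right) \frac{2}{218451} + \frac{470765}{\frac{1}{631139}} = - \frac{170718}{72817} + 470765 \frac{1}{\frac{1}{631139}} = - \frac{170718}{72817} + 470765 \cdot 631139 = - \frac{170718}{72817} + 297118151335 = \frac{21635252425589977}{72817}$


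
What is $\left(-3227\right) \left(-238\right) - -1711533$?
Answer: $2479559$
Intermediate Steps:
$\left(-3227\right) \left(-238\right) - -1711533 = 768026 + 1711533 = 2479559$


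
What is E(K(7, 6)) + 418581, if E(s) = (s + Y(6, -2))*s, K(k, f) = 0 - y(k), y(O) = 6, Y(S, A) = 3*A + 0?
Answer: 418653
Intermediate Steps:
Y(S, A) = 3*A
K(k, f) = -6 (K(k, f) = 0 - 1*6 = 0 - 6 = -6)
E(s) = s*(-6 + s) (E(s) = (s + 3*(-2))*s = (s - 6)*s = (-6 + s)*s = s*(-6 + s))
E(K(7, 6)) + 418581 = -6*(-6 - 6) + 418581 = -6*(-12) + 418581 = 72 + 418581 = 418653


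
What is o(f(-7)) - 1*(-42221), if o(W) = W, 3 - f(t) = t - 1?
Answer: 42232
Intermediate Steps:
f(t) = 4 - t (f(t) = 3 - (t - 1) = 3 - (-1 + t) = 3 + (1 - t) = 4 - t)
o(f(-7)) - 1*(-42221) = (4 - 1*(-7)) - 1*(-42221) = (4 + 7) + 42221 = 11 + 42221 = 42232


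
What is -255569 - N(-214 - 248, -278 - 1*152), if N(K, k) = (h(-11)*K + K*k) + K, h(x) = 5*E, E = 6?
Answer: -439907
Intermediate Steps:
h(x) = 30 (h(x) = 5*6 = 30)
N(K, k) = 31*K + K*k (N(K, k) = (30*K + K*k) + K = 31*K + K*k)
-255569 - N(-214 - 248, -278 - 1*152) = -255569 - (-214 - 248)*(31 + (-278 - 1*152)) = -255569 - (-462)*(31 + (-278 - 152)) = -255569 - (-462)*(31 - 430) = -255569 - (-462)*(-399) = -255569 - 1*184338 = -255569 - 184338 = -439907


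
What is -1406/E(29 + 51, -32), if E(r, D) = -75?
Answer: 1406/75 ≈ 18.747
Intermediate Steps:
-1406/E(29 + 51, -32) = -1406/(-75) = -1406*(-1/75) = 1406/75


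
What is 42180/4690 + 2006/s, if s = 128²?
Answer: 35024263/3842048 ≈ 9.1160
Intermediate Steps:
s = 16384
42180/4690 + 2006/s = 42180/4690 + 2006/16384 = 42180*(1/4690) + 2006*(1/16384) = 4218/469 + 1003/8192 = 35024263/3842048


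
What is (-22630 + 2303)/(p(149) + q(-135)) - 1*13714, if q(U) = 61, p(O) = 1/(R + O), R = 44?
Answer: -165391747/11774 ≈ -14047.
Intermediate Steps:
p(O) = 1/(44 + O)
(-22630 + 2303)/(p(149) + q(-135)) - 1*13714 = (-22630 + 2303)/(1/(44 + 149) + 61) - 1*13714 = -20327/(1/193 + 61) - 13714 = -20327/11774/193 - 13714 = -20327*193/11774 - 13714 = -3923111/11774 - 13714 = -165391747/11774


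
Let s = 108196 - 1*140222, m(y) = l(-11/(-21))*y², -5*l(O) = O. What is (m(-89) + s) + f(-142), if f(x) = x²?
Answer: -1332641/105 ≈ -12692.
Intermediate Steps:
l(O) = -O/5
m(y) = -11*y²/105 (m(y) = (-(-11)/(5*(-21)))*y² = (-(-11)*(-1)/(5*21))*y² = (-⅕*11/21)*y² = -11*y²/105)
s = -32026 (s = 108196 - 140222 = -32026)
(m(-89) + s) + f(-142) = (-11/105*(-89)² - 32026) + (-142)² = (-11/105*7921 - 32026) + 20164 = (-87131/105 - 32026) + 20164 = -3449861/105 + 20164 = -1332641/105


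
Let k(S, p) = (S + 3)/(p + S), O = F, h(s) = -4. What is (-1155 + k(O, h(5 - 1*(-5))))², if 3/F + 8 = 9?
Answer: 1347921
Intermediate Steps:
F = 3 (F = 3/(-8 + 9) = 3/1 = 3*1 = 3)
O = 3
k(S, p) = (3 + S)/(S + p)
(-1155 + k(O, h(5 - 1*(-5))))² = (-1155 + (3 + 3)/(3 - 4))² = (-1155 + 6/(-1))² = (-1155 - 1*6)² = (-1155 - 6)² = (-1161)² = 1347921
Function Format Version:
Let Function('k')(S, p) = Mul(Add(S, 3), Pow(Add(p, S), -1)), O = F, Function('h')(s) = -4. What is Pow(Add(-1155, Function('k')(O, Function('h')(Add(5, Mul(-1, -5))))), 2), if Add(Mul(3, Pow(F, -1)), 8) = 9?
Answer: 1347921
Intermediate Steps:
F = 3 (F = Mul(3, Pow(Add(-8, 9), -1)) = Mul(3, Pow(1, -1)) = Mul(3, 1) = 3)
O = 3
Function('k')(S, p) = Mul(Pow(Add(S, p), -1), Add(3, S)) (Function('k')(S, p) = Mul(Add(3, S), Pow(Add(S, p), -1)) = Mul(Pow(Add(S, p), -1), Add(3, S)))
Pow(Add(-1155, Function('k')(O, Function('h')(Add(5, Mul(-1, -5))))), 2) = Pow(Add(-1155, Mul(Pow(Add(3, -4), -1), Add(3, 3))), 2) = Pow(Add(-1155, Mul(Pow(-1, -1), 6)), 2) = Pow(Add(-1155, Mul(-1, 6)), 2) = Pow(Add(-1155, -6), 2) = Pow(-1161, 2) = 1347921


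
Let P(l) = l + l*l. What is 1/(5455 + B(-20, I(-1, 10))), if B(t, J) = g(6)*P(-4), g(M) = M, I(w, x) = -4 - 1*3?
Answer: 1/5527 ≈ 0.00018093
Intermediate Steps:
I(w, x) = -7 (I(w, x) = -4 - 3 = -7)
P(l) = l + l²
B(t, J) = 72 (B(t, J) = 6*(-4*(1 - 4)) = 6*(-4*(-3)) = 6*12 = 72)
1/(5455 + B(-20, I(-1, 10))) = 1/(5455 + 72) = 1/5527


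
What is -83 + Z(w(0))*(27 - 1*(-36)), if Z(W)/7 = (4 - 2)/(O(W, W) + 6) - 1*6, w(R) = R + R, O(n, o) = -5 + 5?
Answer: -2582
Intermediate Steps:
O(n, o) = 0
w(R) = 2*R
Z(W) = -119/3 (Z(W) = 7*((4 - 2)/(0 + 6) - 1*6) = 7*(2/6 - 6) = 7*(2*(⅙) - 6) = 7*(⅓ - 6) = 7*(-17/3) = -119/3)
-83 + Z(w(0))*(27 - 1*(-36)) = -83 - 119*(27 - 1*(-36))/3 = -83 - 119*(27 + 36)/3 = -83 - 119/3*63 = -83 - 2499 = -2582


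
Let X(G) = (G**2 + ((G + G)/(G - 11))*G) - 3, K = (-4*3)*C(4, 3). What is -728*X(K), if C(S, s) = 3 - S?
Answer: -312312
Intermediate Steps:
K = 12 (K = (-4*3)*(3 - 1*4) = -12*(3 - 4) = -12*(-1) = 12)
X(G) = -3 + G**2 + 2*G**2/(-11 + G) (X(G) = (G**2 + ((2*G)/(-11 + G))*G) - 3 = (G**2 + (2*G/(-11 + G))*G) - 3 = (G**2 + 2*G**2/(-11 + G)) - 3 = -3 + G**2 + 2*G**2/(-11 + G))
-728*X(K) = -728*(33 + 12**3 - 9*12**2 - 3*12)/(-11 + 12) = -728*(33 + 1728 - 9*144 - 36)/1 = -728*(33 + 1728 - 1296 - 36) = -728*429 = -312312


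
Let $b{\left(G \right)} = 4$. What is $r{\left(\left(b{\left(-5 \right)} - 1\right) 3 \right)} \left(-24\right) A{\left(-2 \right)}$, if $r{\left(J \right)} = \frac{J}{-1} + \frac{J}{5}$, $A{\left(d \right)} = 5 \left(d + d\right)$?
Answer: $-3456$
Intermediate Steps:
$A{\left(d \right)} = 10 d$ ($A{\left(d \right)} = 5 \cdot 2 d = 10 d$)
$r{\left(J \right)} = - \frac{4 J}{5}$ ($r{\left(J \right)} = J \left(-1\right) + J \frac{1}{5} = - J + \frac{J}{5} = - \frac{4 J}{5}$)
$r{\left(\left(b{\left(-5 \right)} - 1\right) 3 \right)} \left(-24\right) A{\left(-2 \right)} = - \frac{4 \left(4 - 1\right) 3}{5} \left(-24\right) 10 \left(-2\right) = - \frac{4 \cdot 3 \cdot 3}{5} \left(-24\right) \left(-20\right) = \left(- \frac{4}{5}\right) 9 \left(-24\right) \left(-20\right) = \left(- \frac{36}{5}\right) \left(-24\right) \left(-20\right) = \frac{864}{5} \left(-20\right) = -3456$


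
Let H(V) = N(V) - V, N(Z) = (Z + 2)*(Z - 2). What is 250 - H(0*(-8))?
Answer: 254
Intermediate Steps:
N(Z) = (-2 + Z)*(2 + Z) (N(Z) = (2 + Z)*(-2 + Z) = (-2 + Z)*(2 + Z))
H(V) = -4 + V**2 - V (H(V) = (-4 + V**2) - V = -4 + V**2 - V)
250 - H(0*(-8)) = 250 - (-4 + (0*(-8))**2 - 0*(-8)) = 250 - (-4 + 0**2 - 1*0) = 250 - (-4 + 0 + 0) = 250 - 1*(-4) = 250 + 4 = 254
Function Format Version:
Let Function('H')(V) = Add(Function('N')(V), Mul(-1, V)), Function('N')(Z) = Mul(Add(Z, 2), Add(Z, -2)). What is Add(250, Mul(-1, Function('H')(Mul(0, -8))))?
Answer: 254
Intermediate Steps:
Function('N')(Z) = Mul(Add(-2, Z), Add(2, Z)) (Function('N')(Z) = Mul(Add(2, Z), Add(-2, Z)) = Mul(Add(-2, Z), Add(2, Z)))
Function('H')(V) = Add(-4, Pow(V, 2), Mul(-1, V)) (Function('H')(V) = Add(Add(-4, Pow(V, 2)), Mul(-1, V)) = Add(-4, Pow(V, 2), Mul(-1, V)))
Add(250, Mul(-1, Function('H')(Mul(0, -8)))) = Add(250, Mul(-1, Add(-4, Pow(Mul(0, -8), 2), Mul(-1, Mul(0, -8))))) = Add(250, Mul(-1, Add(-4, Pow(0, 2), Mul(-1, 0)))) = Add(250, Mul(-1, Add(-4, 0, 0))) = Add(250, Mul(-1, -4)) = Add(250, 4) = 254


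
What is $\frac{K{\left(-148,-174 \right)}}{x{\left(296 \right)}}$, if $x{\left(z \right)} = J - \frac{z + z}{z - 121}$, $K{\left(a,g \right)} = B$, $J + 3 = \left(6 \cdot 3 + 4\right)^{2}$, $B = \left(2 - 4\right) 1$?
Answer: $- \frac{350}{83583} \approx -0.0041875$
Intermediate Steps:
$B = -2$ ($B = \left(-2\right) 1 = -2$)
$J = 481$ ($J = -3 + \left(6 \cdot 3 + 4\right)^{2} = -3 + \left(18 + 4\right)^{2} = -3 + 22^{2} = -3 + 484 = 481$)
$K{\left(a,g \right)} = -2$
$x{\left(z \right)} = 481 - \frac{2 z}{-121 + z}$ ($x{\left(z \right)} = 481 - \frac{z + z}{z - 121} = 481 - \frac{2 z}{-121 + z}$)
$\frac{K{\left(-148,-174 \right)}}{x{\left(296 \right)}} = - \frac{2}{\frac{1}{-121 + 296} \left(-58201 + 479 \cdot 296\right)} = - \frac{2}{\frac{1}{175} \left(-58201 + 141784\right)} = - \frac{2}{\frac{1}{175} \cdot 83583} = - \frac{2}{\frac{83583}{175}} = \left(-2\right) \frac{175}{83583} = - \frac{350}{83583}$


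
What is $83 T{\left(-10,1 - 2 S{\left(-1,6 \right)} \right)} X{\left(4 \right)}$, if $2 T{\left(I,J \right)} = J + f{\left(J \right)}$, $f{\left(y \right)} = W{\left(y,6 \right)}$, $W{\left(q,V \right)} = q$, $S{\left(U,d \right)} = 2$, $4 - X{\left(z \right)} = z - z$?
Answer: $-996$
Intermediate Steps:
$X{\left(z \right)} = 4$ ($X{\left(z \right)} = 4 - \left(z - z\right) = 4 - 0 = 4 + 0 = 4$)
$f{\left(y \right)} = y$
$T{\left(I,J \right)} = J$ ($T{\left(I,J \right)} = \frac{J + J}{2} = \frac{2 J}{2} = J$)
$83 T{\left(-10,1 - 2 S{\left(-1,6 \right)} \right)} X{\left(4 \right)} = 83 \left(1 - 4\right) 4 = 83 \left(-3\right) 4 = \left(-249\right) 4 = -996$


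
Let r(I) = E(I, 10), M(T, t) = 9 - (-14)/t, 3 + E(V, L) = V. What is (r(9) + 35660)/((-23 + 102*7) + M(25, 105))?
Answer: 267495/5251 ≈ 50.942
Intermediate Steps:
E(V, L) = -3 + V
M(T, t) = 9 + 14/t
r(I) = -3 + I
(r(9) + 35660)/((-23 + 102*7) + M(25, 105)) = ((-3 + 9) + 35660)/((-23 + 102*7) + (9 + 14/105)) = (6 + 35660)/((-23 + 714) + (9 + 14*(1/105))) = 35666/(691 + (9 + 2/15)) = 35666/(691 + 137/15) = 35666/(10502/15) = 35666*(15/10502) = 267495/5251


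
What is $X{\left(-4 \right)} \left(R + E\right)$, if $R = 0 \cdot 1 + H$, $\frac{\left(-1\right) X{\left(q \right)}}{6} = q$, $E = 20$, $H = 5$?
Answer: $600$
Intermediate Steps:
$X{\left(q \right)} = - 6 q$
$R = 5$ ($R = 0 \cdot 1 + 5 = 0 + 5 = 5$)
$X{\left(-4 \right)} \left(R + E\right) = \left(-6\right) \left(-4\right) \left(5 + 20\right) = 24 \cdot 25 = 600$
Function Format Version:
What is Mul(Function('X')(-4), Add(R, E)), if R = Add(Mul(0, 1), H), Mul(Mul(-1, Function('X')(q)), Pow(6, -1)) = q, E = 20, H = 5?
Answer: 600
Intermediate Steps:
Function('X')(q) = Mul(-6, q)
R = 5 (R = Add(Mul(0, 1), 5) = Add(0, 5) = 5)
Mul(Function('X')(-4), Add(R, E)) = Mul(Mul(-6, -4), Add(5, 20)) = Mul(24, 25) = 600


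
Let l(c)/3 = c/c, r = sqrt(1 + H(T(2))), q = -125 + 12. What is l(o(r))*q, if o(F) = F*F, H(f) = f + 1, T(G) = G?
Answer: -339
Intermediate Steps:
H(f) = 1 + f
q = -113
r = 2 (r = sqrt(1 + (1 + 2)) = sqrt(1 + 3) = sqrt(4) = 2)
o(F) = F**2
l(c) = 3 (l(c) = 3*(c/c) = 3*1 = 3)
l(o(r))*q = 3*(-113) = -339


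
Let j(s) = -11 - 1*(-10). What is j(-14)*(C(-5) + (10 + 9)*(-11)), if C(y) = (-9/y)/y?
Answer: 5234/25 ≈ 209.36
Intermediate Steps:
C(y) = -9/y**2
j(s) = -1 (j(s) = -11 + 10 = -1)
j(-14)*(C(-5) + (10 + 9)*(-11)) = -(-9/(-5)**2 + (10 + 9)*(-11)) = -(-9*1/25 + 19*(-11)) = -(-9/25 - 209) = -1*(-5234/25) = 5234/25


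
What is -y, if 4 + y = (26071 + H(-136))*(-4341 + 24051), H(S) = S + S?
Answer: -508498286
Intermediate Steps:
H(S) = 2*S
y = 508498286 (y = -4 + (26071 + 2*(-136))*(-4341 + 24051) = -4 + (26071 - 272)*19710 = -4 + 25799*19710 = -4 + 508498290 = 508498286)
-y = -1*508498286 = -508498286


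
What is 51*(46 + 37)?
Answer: 4233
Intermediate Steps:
51*(46 + 37) = 51*83 = 4233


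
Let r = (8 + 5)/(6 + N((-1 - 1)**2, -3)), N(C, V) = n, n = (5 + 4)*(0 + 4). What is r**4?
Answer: 28561/3111696 ≈ 0.0091786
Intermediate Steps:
n = 36 (n = 9*4 = 36)
N(C, V) = 36
r = 13/42 (r = (8 + 5)/(6 + 36) = 13/42 ≈ 0.30952)
r**4 = (13/42)**4 = 28561/3111696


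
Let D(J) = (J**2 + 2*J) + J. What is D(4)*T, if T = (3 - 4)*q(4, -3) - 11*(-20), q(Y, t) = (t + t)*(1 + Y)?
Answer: 7000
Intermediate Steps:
q(Y, t) = 2*t*(1 + Y) (q(Y, t) = (2*t)*(1 + Y) = 2*t*(1 + Y))
D(J) = J**2 + 3*J
T = 250 (T = (3 - 4)*(2*(-3)*(1 + 4)) - 11*(-20) = -2*(-3)*5 + 220 = -1*(-30) + 220 = 30 + 220 = 250)
D(4)*T = (4*(3 + 4))*250 = (4*7)*250 = 28*250 = 7000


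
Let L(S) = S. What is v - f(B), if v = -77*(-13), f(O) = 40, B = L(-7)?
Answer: 961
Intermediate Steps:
B = -7
v = 1001
v - f(B) = 1001 - 1*40 = 1001 - 40 = 961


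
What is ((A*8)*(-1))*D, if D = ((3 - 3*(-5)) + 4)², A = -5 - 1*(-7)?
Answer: -7744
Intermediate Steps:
A = 2 (A = -5 + 7 = 2)
D = 484 (D = ((3 + 15) + 4)² = (18 + 4)² = 22² = 484)
((A*8)*(-1))*D = ((2*8)*(-1))*484 = (16*(-1))*484 = -16*484 = -7744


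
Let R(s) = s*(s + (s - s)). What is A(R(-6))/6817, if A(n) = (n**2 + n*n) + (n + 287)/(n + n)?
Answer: 186947/490824 ≈ 0.38088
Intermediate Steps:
R(s) = s**2 (R(s) = s*(s + 0) = s*s = s**2)
A(n) = 2*n**2 + (287 + n)/(2*n) (A(n) = (n**2 + n**2) + (287 + n)/((2*n)) = 2*n**2 + (287 + n)*(1/(2*n)) = 2*n**2 + (287 + n)/(2*n))
A(R(-6))/6817 = ((287 + (-6)**2 + 4*((-6)**2)**3)/(2*((-6)**2)))/6817 = ((1/2)*(287 + 36 + 4*36**3)/36)*(1/6817) = ((1/2)*(1/36)*(287 + 36 + 4*46656))*(1/6817) = ((1/2)*(1/36)*(287 + 36 + 186624))*(1/6817) = ((1/2)*(1/36)*186947)*(1/6817) = (186947/72)*(1/6817) = 186947/490824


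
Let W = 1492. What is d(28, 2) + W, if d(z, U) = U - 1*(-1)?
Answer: 1495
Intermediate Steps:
d(z, U) = 1 + U (d(z, U) = U + 1 = 1 + U)
d(28, 2) + W = (1 + 2) + 1492 = 3 + 1492 = 1495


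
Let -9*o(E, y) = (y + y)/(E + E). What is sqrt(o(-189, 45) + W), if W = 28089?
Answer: sqrt(111485346)/63 ≈ 167.60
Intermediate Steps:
o(E, y) = -y/(9*E) (o(E, y) = -(y + y)/(9*(E + E)) = -2*y/(9*(2*E)) = -2*y*1/(2*E)/9 = -y/(9*E))
sqrt(o(-189, 45) + W) = sqrt(-1/9*45/(-189) + 28089) = sqrt(-1/9*45*(-1/189) + 28089) = sqrt(5/189 + 28089) = sqrt(5308826/189) = sqrt(111485346)/63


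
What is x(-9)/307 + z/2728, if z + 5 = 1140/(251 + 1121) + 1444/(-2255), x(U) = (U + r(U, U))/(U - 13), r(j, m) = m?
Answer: 292175843/323886921820 ≈ 0.00090209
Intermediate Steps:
x(U) = 2*U/(-13 + U) (x(U) = (U + U)/(U - 13) = (2*U)/(-13 + U) = 2*U/(-13 + U))
z = -3719942/773465 (z = -5 + (1140/(251 + 1121) + 1444/(-2255)) = -5 + (1140/1372 + 1444*(-1/2255)) = -5 + (1140*(1/1372) - 1444/2255) = -5 + (285/343 - 1444/2255) = -5 + 147383/773465 = -3719942/773465 ≈ -4.8094)
x(-9)/307 + z/2728 = (2*(-9)/(-13 - 9))/307 - 3719942/773465/2728 = (2*(-9)/(-22))*(1/307) - 3719942/773465*1/2728 = (2*(-9)*(-1/22))*(1/307) - 1859971/1055006260 = (9/11)*(1/307) - 1859971/1055006260 = 9/3377 - 1859971/1055006260 = 292175843/323886921820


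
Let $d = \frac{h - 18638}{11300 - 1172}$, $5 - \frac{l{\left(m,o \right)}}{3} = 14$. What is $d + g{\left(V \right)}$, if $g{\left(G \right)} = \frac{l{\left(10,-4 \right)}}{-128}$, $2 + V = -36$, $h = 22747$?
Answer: $\frac{49963}{81024} \approx 0.61664$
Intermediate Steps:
$l{\left(m,o \right)} = -27$ ($l{\left(m,o \right)} = 15 - 42 = -27$)
$V = -38$ ($V = -2 - 36 = -38$)
$g{\left(G \right)} = \frac{27}{128}$ ($g{\left(G \right)} = - \frac{27}{-128} = \left(-27\right) \left(- \frac{1}{128}\right) = \frac{27}{128}$)
$d = \frac{4109}{10128}$ ($d = \frac{22747 - 18638}{11300 - 1172} = \frac{4109}{10128} \approx 0.40571$)
$d + g{\left(V \right)} = \frac{4109}{10128} + \frac{27}{128} = \frac{49963}{81024}$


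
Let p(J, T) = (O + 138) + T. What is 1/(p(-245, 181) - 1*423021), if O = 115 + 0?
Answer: -1/422587 ≈ -2.3664e-6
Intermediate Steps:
O = 115
p(J, T) = 253 + T (p(J, T) = (115 + 138) + T = 253 + T)
1/(p(-245, 181) - 1*423021) = 1/((253 + 181) - 1*423021) = 1/(434 - 423021) = 1/(-422587) = -1/422587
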